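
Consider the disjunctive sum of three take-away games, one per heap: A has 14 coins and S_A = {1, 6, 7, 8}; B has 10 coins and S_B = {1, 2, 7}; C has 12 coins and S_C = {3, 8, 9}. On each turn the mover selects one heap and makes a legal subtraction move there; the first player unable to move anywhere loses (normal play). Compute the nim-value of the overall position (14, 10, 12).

Heap A, S = {1, 6, 7, 8}:
n :  0  1  2  3  4  5  6  7  8  9 10 11 12 13 14
G :  0  1  0  1  0  1  2  3  2  3  2  3  4  0  1
G_A(14) = 1.
Heap B, S = {1, 2, 7}:
n :  0  1  2  3  4  5  6  7  8  9 10
G :  0  1  2  0  1  2  0  1  2  0  1
G_B(10) = 1.
Heap C, S = {3, 8, 9}:
n :  0  1  2  3  4  5  6  7  8  9 10 11 12
G :  0  0  0  1  1  1  0  0  2  1  1  3  0
G_C(12) = 0.
Combined Grundy value = 1 ⊕ 1 ⊕ 0 = 0.

0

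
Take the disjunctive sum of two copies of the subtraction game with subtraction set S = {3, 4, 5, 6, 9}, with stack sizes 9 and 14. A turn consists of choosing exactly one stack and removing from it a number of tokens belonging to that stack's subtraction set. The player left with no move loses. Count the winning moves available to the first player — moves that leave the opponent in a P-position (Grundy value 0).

4

All stacks use S = {3, 4, 5, 6, 9}:
G(0) = 0
G(1) = mex{} = 0
G(2) = mex{} = 0
G(3) = mex{0} = 1
G(4) = mex{0,0} = 1
G(5) = mex{0,0,0} = 1
G(6) = mex{1,0,0,0} = 2
G(7) = mex{1,1,0,0} = 2
G(8) = mex{1,1,1,0} = 2
G(9) = mex{2,1,1,1,0} = 3
G(10) = mex{2,2,1,1,0} = 3
G(11) = mex{2,2,2,1,0} = 3
G(12) = mex{3,2,2,2,1} = 0
G(13) = mex{3,3,2,2,1} = 0
G(14) = mex{3,3,3,2,1} = 0
Stack A: G(9) = 3.
Stack B: G(14) = 0.
Combined Grundy value = 3 ⊕ 0 = 3.
A winning move leaves total XOR = 0, i.e. changes one component's Grundy value g to g ⊕ X where X is the current total.
Stack A: need g' = 3⊕3 = 0. Options: 9−3→G=2, 9−4→G=1, 9−5→G=1, 9−6→G=1, 9−9→G=0. Hits: 1.
Stack B: need g' = 0⊕3 = 3. Options: 14−3→G=3, 14−4→G=3, 14−5→G=3, 14−6→G=2, 14−9→G=1. Hits: 3.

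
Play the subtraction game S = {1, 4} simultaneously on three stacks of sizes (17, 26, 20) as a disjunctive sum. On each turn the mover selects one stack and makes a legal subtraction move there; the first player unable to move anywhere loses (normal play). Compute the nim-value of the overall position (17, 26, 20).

1

All stacks use S = {1, 4}:
n :  0  1  2  3  4  5  6  7  8  9 10 11 12 13 14 15 16 17 18 19 20 21 22 23 24 25 26
G :  0  1  0  1  2  0  1  0  1  2  0  1  0  1  2  0  1  0  1  2  0  1  0  1  2  0  1
Stack A: G(17) = 0.
Stack B: G(26) = 1.
Stack C: G(20) = 0.
Combined Grundy value = 0 ⊕ 1 ⊕ 0 = 1.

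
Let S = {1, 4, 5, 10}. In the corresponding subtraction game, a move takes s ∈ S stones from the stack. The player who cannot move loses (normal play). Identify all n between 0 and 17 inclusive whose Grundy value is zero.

n :  0  1  2  3  4  5  6  7  8  9 10 11 12 13 14 15 16 17
G :  0  1  0  1  2  3  2  3  0  1  4  0  1  2  0  1  3  0
P-positions are exactly the n with G(n) = 0.

0, 2, 8, 11, 14, 17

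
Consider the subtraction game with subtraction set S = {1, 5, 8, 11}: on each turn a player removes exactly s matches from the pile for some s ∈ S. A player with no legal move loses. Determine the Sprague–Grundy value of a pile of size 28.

2

n :  0  1  2  3  4  5  6  7  8  9 10 11 12 13 14 15 16 17 18 19 20 21 22 23 24 25 26 27 28
G :  0  1  0  1  0  1  0  1  2  3  2  3  2  3  2  3  0  1  0  1  0  1  0  1  2  3  2  3  2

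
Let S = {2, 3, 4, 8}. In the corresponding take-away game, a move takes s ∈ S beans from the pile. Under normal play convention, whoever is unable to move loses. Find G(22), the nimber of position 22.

G(0) = 0
G(1) = mex{} = 0
G(2) = mex{0} = 1
G(3) = mex{0,0} = 1
G(4) = mex{1,0,0} = 2
G(5) = mex{1,1,0} = 2
G(6) = mex{2,1,1} = 0
G(7) = mex{2,2,1} = 0
G(8) = mex{0,2,2,0} = 1
G(9) = mex{0,0,2,0} = 1
G(10) = mex{1,0,0,1} = 2
G(11) = mex{1,1,0,1} = 2
G(12) = mex{2,1,1,2} = 0
G(13) = mex{2,2,1,2} = 0
G(14) = mex{0,2,2,0} = 1
G(15) = mex{0,0,2,0} = 1
G(16) = mex{1,0,0,1} = 2
G(17) = mex{1,1,0,1} = 2
G(18) = mex{2,1,1,2} = 0
G(19) = mex{2,2,1,2} = 0
G(20) = mex{0,2,2,0} = 1
G(21) = mex{0,0,2,0} = 1
G(22) = mex{1,0,0,1} = 2

2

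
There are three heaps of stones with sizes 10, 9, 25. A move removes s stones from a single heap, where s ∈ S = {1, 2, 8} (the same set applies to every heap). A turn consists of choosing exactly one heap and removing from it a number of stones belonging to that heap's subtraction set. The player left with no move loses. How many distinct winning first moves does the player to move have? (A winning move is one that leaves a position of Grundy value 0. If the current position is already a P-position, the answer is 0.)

All heaps use S = {1, 2, 8}:
G(0) = 0
G(1) = mex{0} = 1
G(2) = mex{1,0} = 2
G(3) = mex{2,1} = 0
G(4) = mex{0,2} = 1
G(5) = mex{1,0} = 2
G(6) = mex{2,1} = 0
G(7) = mex{0,2} = 1
G(8) = mex{1,0,0} = 2
G(9) = mex{2,1,1} = 0
G(10) = mex{0,2,2} = 1
G(11) = mex{1,0,0} = 2
G(12) = mex{2,1,1} = 0
G(13) = mex{0,2,2} = 1
G(14) = mex{1,0,0} = 2
G(15) = mex{2,1,1} = 0
G(16) = mex{0,2,2} = 1
G(17) = mex{1,0,0} = 2
G(18) = mex{2,1,1} = 0
G(19) = mex{0,2,2} = 1
G(20) = mex{1,0,0} = 2
G(21) = mex{2,1,1} = 0
G(22) = mex{0,2,2} = 1
G(23) = mex{1,0,0} = 2
G(24) = mex{2,1,1} = 0
G(25) = mex{0,2,2} = 1
Heap A: G(10) = 1.
Heap B: G(9) = 0.
Heap C: G(25) = 1.
Combined Grundy value = 1 ⊕ 0 ⊕ 1 = 0.
A winning move leaves total XOR = 0, i.e. changes one component's Grundy value g to g ⊕ X where X is the current total.
Heap A: target g' = 1⊕0 = 1, but every legal move changes the Grundy value (mex property), so 0 moves.
Heap B: target g' = 0⊕0 = 0, but every legal move changes the Grundy value (mex property), so 0 moves.
Heap C: target g' = 1⊕0 = 1, but every legal move changes the Grundy value (mex property), so 0 moves.

0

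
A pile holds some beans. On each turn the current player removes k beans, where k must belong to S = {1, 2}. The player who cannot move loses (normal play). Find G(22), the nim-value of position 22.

n :  0  1  2  3  4  5  6  7  8  9 10 11 12 13 14 15 16 17 18 19 20 21 22
G :  0  1  2  0  1  2  0  1  2  0  1  2  0  1  2  0  1  2  0  1  2  0  1

1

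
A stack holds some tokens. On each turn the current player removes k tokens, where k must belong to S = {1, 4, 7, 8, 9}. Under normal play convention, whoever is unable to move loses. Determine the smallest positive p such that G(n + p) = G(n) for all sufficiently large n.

15

n :  0  1  2  3  4  5  6  7  8  9 10 11 12 13 14 15 16 17 18 19 20 21 22 23 24 25 26 27 28 29 30 31
G :  0  1  0  1  2  0  1  2  3  2  3  4  5  3  4  0  1  0  1  2  0  1  2  3  2  3  4  5  3  4  0  1
G(n+15) = G(n) holds for n = 0,…,8 (a full window of length max(S) = 9), so the sequence is purely periodic with period 15.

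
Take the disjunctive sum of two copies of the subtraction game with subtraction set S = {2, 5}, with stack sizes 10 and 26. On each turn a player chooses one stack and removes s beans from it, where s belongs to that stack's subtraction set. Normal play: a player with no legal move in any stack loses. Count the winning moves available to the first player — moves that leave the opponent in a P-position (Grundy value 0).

All stacks use S = {2, 5}:
n :  0  1  2  3  4  5  6  7  8  9 10 11 12 13 14 15 16 17 18 19 20 21 22 23 24 25 26
G :  0  0  1  1  0  2  1  0  0  1  1  0  2  1  0  0  1  1  0  2  1  0  0  1  1  0  2
Stack A: G(10) = 1.
Stack B: G(26) = 2.
Combined Grundy value = 1 ⊕ 2 = 3.
A winning move leaves total XOR = 0, i.e. changes one component's Grundy value g to g ⊕ X where X is the current total.
Stack A: need g' = 1⊕3 = 2. Options: 10−2→G=0, 10−5→G=2. Hits: 1.
Stack B: need g' = 2⊕3 = 1. Options: 26−2→G=1, 26−5→G=0. Hits: 1.

2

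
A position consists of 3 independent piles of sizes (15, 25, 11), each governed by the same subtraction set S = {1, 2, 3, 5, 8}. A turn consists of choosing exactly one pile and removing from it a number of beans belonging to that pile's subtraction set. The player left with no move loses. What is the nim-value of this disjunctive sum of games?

1

All piles use S = {1, 2, 3, 5, 8}:
G(0) = 0
G(1) = mex{0} = 1
G(2) = mex{1,0} = 2
G(3) = mex{2,1,0} = 3
G(4) = mex{3,2,1} = 0
G(5) = mex{0,3,2,0} = 1
G(6) = mex{1,0,3,1} = 2
G(7) = mex{2,1,0,2} = 3
G(8) = mex{3,2,1,3,0} = 4
G(9) = mex{4,3,2,0,1} = 5
G(10) = mex{5,4,3,1,2} = 0
G(11) = mex{0,5,4,2,3} = 1
G(12) = mex{1,0,5,3,0} = 2
G(13) = mex{2,1,0,4,1} = 3
G(14) = mex{3,2,1,5,2} = 0
G(15) = mex{0,3,2,0,3} = 1
G(16) = mex{1,0,3,1,4} = 2
G(17) = mex{2,1,0,2,5} = 3
G(18) = mex{3,2,1,3,0} = 4
G(19) = mex{4,3,2,0,1} = 5
G(20) = mex{5,4,3,1,2} = 0
G(21) = mex{0,5,4,2,3} = 1
G(22) = mex{1,0,5,3,0} = 2
G(23) = mex{2,1,0,4,1} = 3
G(24) = mex{3,2,1,5,2} = 0
G(25) = mex{0,3,2,0,3} = 1
Pile A: G(15) = 1.
Pile B: G(25) = 1.
Pile C: G(11) = 1.
Combined Grundy value = 1 ⊕ 1 ⊕ 1 = 1.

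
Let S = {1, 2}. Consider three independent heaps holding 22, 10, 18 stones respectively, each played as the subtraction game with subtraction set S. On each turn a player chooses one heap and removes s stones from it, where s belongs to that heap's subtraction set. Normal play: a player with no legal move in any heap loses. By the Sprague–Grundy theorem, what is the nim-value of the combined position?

0

All heaps use S = {1, 2}:
n :  0  1  2  3  4  5  6  7  8  9 10 11 12 13 14 15 16 17 18 19 20 21 22
G :  0  1  2  0  1  2  0  1  2  0  1  2  0  1  2  0  1  2  0  1  2  0  1
Heap A: G(22) = 1.
Heap B: G(10) = 1.
Heap C: G(18) = 0.
Combined Grundy value = 1 ⊕ 1 ⊕ 0 = 0.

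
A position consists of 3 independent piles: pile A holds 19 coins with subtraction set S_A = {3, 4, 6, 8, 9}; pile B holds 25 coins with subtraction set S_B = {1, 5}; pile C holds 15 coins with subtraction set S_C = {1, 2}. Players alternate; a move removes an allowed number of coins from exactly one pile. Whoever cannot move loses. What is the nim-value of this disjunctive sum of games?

Pile A, S = {3, 4, 6, 8, 9}:
G(0) = 0
G(1) = mex{} = 0
G(2) = mex{} = 0
G(3) = mex{0} = 1
G(4) = mex{0,0} = 1
G(5) = mex{0,0} = 1
G(6) = mex{1,0,0} = 2
G(7) = mex{1,1,0} = 2
G(8) = mex{1,1,0,0} = 2
G(9) = mex{2,1,1,0,0} = 3
G(10) = mex{2,2,1,0,0} = 3
G(11) = mex{2,2,1,1,0} = 3
G(12) = mex{3,2,2,1,1} = 0
G(13) = mex{3,3,2,1,1} = 0
G(14) = mex{3,3,2,2,1} = 0
G(15) = mex{0,3,3,2,2} = 1
G(16) = mex{0,0,3,2,2} = 1
G(17) = mex{0,0,3,3,2} = 1
G(18) = mex{1,0,0,3,3} = 2
G(19) = mex{1,1,0,3,3} = 2
G_A(19) = 2.
Pile B, S = {1, 5}:
G(0) = 0
G(1) = mex{0} = 1
G(2) = mex{1} = 0
G(3) = mex{0} = 1
G(4) = mex{1} = 0
G(5) = mex{0,0} = 1
G(6) = mex{1,1} = 0
G(7) = mex{0,0} = 1
G(8) = mex{1,1} = 0
G(9) = mex{0,0} = 1
G(10) = mex{1,1} = 0
G(11) = mex{0,0} = 1
G(12) = mex{1,1} = 0
G(13) = mex{0,0} = 1
G(14) = mex{1,1} = 0
G(15) = mex{0,0} = 1
G(16) = mex{1,1} = 0
G(17) = mex{0,0} = 1
G(18) = mex{1,1} = 0
G(19) = mex{0,0} = 1
G(20) = mex{1,1} = 0
G(21) = mex{0,0} = 1
G(22) = mex{1,1} = 0
G(23) = mex{0,0} = 1
G(24) = mex{1,1} = 0
G(25) = mex{0,0} = 1
G_B(25) = 1.
Pile C, S = {1, 2}:
n :  0  1  2  3  4  5  6  7  8  9 10 11 12 13 14 15
G :  0  1  2  0  1  2  0  1  2  0  1  2  0  1  2  0
G_C(15) = 0.
Combined Grundy value = 2 ⊕ 1 ⊕ 0 = 3.

3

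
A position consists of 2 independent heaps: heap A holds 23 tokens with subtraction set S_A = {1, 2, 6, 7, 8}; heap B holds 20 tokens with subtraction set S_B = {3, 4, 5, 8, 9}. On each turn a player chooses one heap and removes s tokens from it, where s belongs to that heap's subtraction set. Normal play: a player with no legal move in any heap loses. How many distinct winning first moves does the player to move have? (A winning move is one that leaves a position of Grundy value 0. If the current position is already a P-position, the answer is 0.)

1

Heap A, S = {1, 2, 6, 7, 8}:
n :  0  1  2  3  4  5  6  7  8  9 10 11 12 13 14 15 16 17 18 19 20 21 22 23
G :  0  1  2  0  1  2  3  4  5  3  4  5  0  1  2  0  1  2  3  4  5  3  4  5
G_A(23) = 5.
Heap B, S = {3, 4, 5, 8, 9}:
G(0) = 0
G(1) = mex{} = 0
G(2) = mex{} = 0
G(3) = mex{0} = 1
G(4) = mex{0,0} = 1
G(5) = mex{0,0,0} = 1
G(6) = mex{1,0,0} = 2
G(7) = mex{1,1,0} = 2
G(8) = mex{1,1,1,0} = 2
G(9) = mex{2,1,1,0,0} = 3
G(10) = mex{2,2,1,0,0} = 3
G(11) = mex{2,2,2,1,0} = 3
G(12) = mex{3,2,2,1,1} = 0
G(13) = mex{3,3,2,1,1} = 0
G(14) = mex{3,3,3,2,1} = 0
G(15) = mex{0,3,3,2,2} = 1
G(16) = mex{0,0,3,2,2} = 1
G(17) = mex{0,0,0,3,2} = 1
G(18) = mex{1,0,0,3,3} = 2
G(19) = mex{1,1,0,3,3} = 2
G(20) = mex{1,1,1,0,3} = 2
G_B(20) = 2.
Combined Grundy value = 5 ⊕ 2 = 7.
A winning move leaves total XOR = 0, i.e. changes one component's Grundy value g to g ⊕ X where X is the current total.
Heap A: need g' = 5⊕7 = 2. Options: 23−1→G=4, 23−2→G=3, 23−6→G=2, 23−7→G=1, 23−8→G=0. Hits: 1.
Heap B: need g' = 2⊕7 = 5. Options: 20−3→G=1, 20−4→G=1, 20−5→G=1, 20−8→G=0, 20−9→G=3. Hits: 0.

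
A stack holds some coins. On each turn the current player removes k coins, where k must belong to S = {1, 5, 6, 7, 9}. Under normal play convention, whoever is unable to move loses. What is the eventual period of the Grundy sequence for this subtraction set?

G(0) = 0
G(1) = mex{0} = 1
G(2) = mex{1} = 0
G(3) = mex{0} = 1
G(4) = mex{1} = 0
G(5) = mex{0,0} = 1
G(6) = mex{1,1,0} = 2
G(7) = mex{2,0,1,0} = 3
G(8) = mex{3,1,0,1} = 2
G(9) = mex{2,0,1,0,0} = 3
G(10) = mex{3,1,0,1,1} = 2
G(11) = mex{2,2,1,0,0} = 3
G(12) = mex{3,3,2,1,1} = 0
G(13) = mex{0,2,3,2,0} = 1
G(14) = mex{1,3,2,3,1} = 0
G(15) = mex{0,2,3,2,2} = 1
G(16) = mex{1,3,2,3,3} = 0
G(17) = mex{0,0,3,2,2} = 1
G(18) = mex{1,1,0,3,3} = 2
G(19) = mex{2,0,1,0,2} = 3
G(20) = mex{3,1,0,1,3} = 2
G(21) = mex{2,0,1,0,0} = 3
G(22) = mex{3,1,0,1,1} = 2
G(23) = mex{2,2,1,0,0} = 3
G(24) = mex{3,3,2,1,1} = 0
G(25) = mex{0,2,3,2,0} = 1
G(n+12) = G(n) holds for n = 0,…,8 (a full window of length max(S) = 9), so the sequence is purely periodic with period 12.

12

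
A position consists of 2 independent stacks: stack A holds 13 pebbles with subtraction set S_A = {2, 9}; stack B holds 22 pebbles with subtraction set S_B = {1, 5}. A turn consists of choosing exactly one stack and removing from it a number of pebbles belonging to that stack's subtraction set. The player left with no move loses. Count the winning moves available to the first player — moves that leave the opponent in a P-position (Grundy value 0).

Stack A, S = {2, 9}:
G(0) = 0
G(1) = mex{} = 0
G(2) = mex{0} = 1
G(3) = mex{0} = 1
G(4) = mex{1} = 0
G(5) = mex{1} = 0
G(6) = mex{0} = 1
G(7) = mex{0} = 1
G(8) = mex{1} = 0
G(9) = mex{1,0} = 2
G(10) = mex{0,0} = 1
G(11) = mex{2,1} = 0
G(12) = mex{1,1} = 0
G(13) = mex{0,0} = 1
G_A(13) = 1.
Stack B, S = {1, 5}:
G(0) = 0
G(1) = mex{0} = 1
G(2) = mex{1} = 0
G(3) = mex{0} = 1
G(4) = mex{1} = 0
G(5) = mex{0,0} = 1
G(6) = mex{1,1} = 0
G(7) = mex{0,0} = 1
G(8) = mex{1,1} = 0
G(9) = mex{0,0} = 1
G(10) = mex{1,1} = 0
G(11) = mex{0,0} = 1
G(12) = mex{1,1} = 0
G(13) = mex{0,0} = 1
G(14) = mex{1,1} = 0
G(15) = mex{0,0} = 1
G(16) = mex{1,1} = 0
G(17) = mex{0,0} = 1
G(18) = mex{1,1} = 0
G(19) = mex{0,0} = 1
G(20) = mex{1,1} = 0
G(21) = mex{0,0} = 1
G(22) = mex{1,1} = 0
G_B(22) = 0.
Combined Grundy value = 1 ⊕ 0 = 1.
A winning move leaves total XOR = 0, i.e. changes one component's Grundy value g to g ⊕ X where X is the current total.
Stack A: need g' = 1⊕1 = 0. Options: 13−2→G=0, 13−9→G=0. Hits: 2.
Stack B: need g' = 0⊕1 = 1. Options: 22−1→G=1, 22−5→G=1. Hits: 2.

4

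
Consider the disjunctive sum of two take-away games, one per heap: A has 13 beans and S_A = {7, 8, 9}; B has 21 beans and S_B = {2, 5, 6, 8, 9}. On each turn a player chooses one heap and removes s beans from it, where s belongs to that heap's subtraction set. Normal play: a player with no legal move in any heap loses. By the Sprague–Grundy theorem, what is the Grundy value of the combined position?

Heap A, S = {7, 8, 9}:
G(0) = 0
G(1) = mex{} = 0
G(2) = mex{} = 0
G(3) = mex{} = 0
G(4) = mex{} = 0
G(5) = mex{} = 0
G(6) = mex{} = 0
G(7) = mex{0} = 1
G(8) = mex{0,0} = 1
G(9) = mex{0,0,0} = 1
G(10) = mex{0,0,0} = 1
G(11) = mex{0,0,0} = 1
G(12) = mex{0,0,0} = 1
G(13) = mex{0,0,0} = 1
G_A(13) = 1.
Heap B, S = {2, 5, 6, 8, 9}:
G(0) = 0
G(1) = mex{} = 0
G(2) = mex{0} = 1
G(3) = mex{0} = 1
G(4) = mex{1} = 0
G(5) = mex{1,0} = 2
G(6) = mex{0,0,0} = 1
G(7) = mex{2,1,0} = 3
G(8) = mex{1,1,1,0} = 2
G(9) = mex{3,0,1,0,0} = 2
G(10) = mex{2,2,0,1,0} = 3
G(11) = mex{2,1,2,1,1} = 0
G(12) = mex{3,3,1,0,1} = 2
G(13) = mex{0,2,3,2,0} = 1
G(14) = mex{2,2,2,1,2} = 0
G(15) = mex{1,3,2,3,1} = 0
G(16) = mex{0,0,3,2,3} = 1
G(17) = mex{0,2,0,2,2} = 1
G(18) = mex{1,1,2,3,2} = 0
G(19) = mex{1,0,1,0,3} = 2
G(20) = mex{0,0,0,2,0} = 1
G(21) = mex{2,1,0,1,2} = 3
G_B(21) = 3.
Combined Grundy value = 1 ⊕ 3 = 2.

2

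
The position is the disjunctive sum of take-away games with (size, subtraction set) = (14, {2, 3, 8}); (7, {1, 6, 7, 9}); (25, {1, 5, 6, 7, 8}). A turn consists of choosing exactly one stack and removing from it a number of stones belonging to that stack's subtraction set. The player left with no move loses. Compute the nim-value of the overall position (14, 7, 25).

Stack A, S = {2, 3, 8}:
n :  0  1  2  3  4  5  6  7  8  9 10 11 12 13 14
G :  0  0  1  1  2  0  0  1  1  2  0  0  1  1  2
G_A(14) = 2.
Stack B, S = {1, 6, 7, 9}:
G(0) = 0
G(1) = mex{0} = 1
G(2) = mex{1} = 0
G(3) = mex{0} = 1
G(4) = mex{1} = 0
G(5) = mex{0} = 1
G(6) = mex{1,0} = 2
G(7) = mex{2,1,0} = 3
G_B(7) = 3.
Stack C, S = {1, 5, 6, 7, 8}:
n :  0  1  2  3  4  5  6  7  8  9 10 11 12 13 14 15 16 17 18 19 20 21 22 23 24 25
G :  0  1  0  1  0  1  2  3  2  3  2  3  4  0  1  0  1  0  1  2  3  2  3  2  3  4
G_C(25) = 4.
Combined Grundy value = 2 ⊕ 3 ⊕ 4 = 5.

5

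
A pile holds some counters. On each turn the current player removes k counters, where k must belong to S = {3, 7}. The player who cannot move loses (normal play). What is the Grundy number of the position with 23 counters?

n :  0  1  2  3  4  5  6  7  8  9 10 11 12 13 14 15 16 17 18 19 20 21 22 23
G :  0  0  0  1  1  1  0  2  2  1  0  0  0  1  1  1  0  2  2  1  0  0  0  1

1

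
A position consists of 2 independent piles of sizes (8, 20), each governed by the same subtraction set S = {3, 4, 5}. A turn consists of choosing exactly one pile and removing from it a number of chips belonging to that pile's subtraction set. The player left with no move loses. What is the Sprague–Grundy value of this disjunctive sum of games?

1

All piles use S = {3, 4, 5}:
G(0) = 0
G(1) = mex{} = 0
G(2) = mex{} = 0
G(3) = mex{0} = 1
G(4) = mex{0,0} = 1
G(5) = mex{0,0,0} = 1
G(6) = mex{1,0,0} = 2
G(7) = mex{1,1,0} = 2
G(8) = mex{1,1,1} = 0
G(9) = mex{2,1,1} = 0
G(10) = mex{2,2,1} = 0
G(11) = mex{0,2,2} = 1
G(12) = mex{0,0,2} = 1
G(13) = mex{0,0,0} = 1
G(14) = mex{1,0,0} = 2
G(15) = mex{1,1,0} = 2
G(16) = mex{1,1,1} = 0
G(17) = mex{2,1,1} = 0
G(18) = mex{2,2,1} = 0
G(19) = mex{0,2,2} = 1
G(20) = mex{0,0,2} = 1
Pile A: G(8) = 0.
Pile B: G(20) = 1.
Combined Grundy value = 0 ⊕ 1 = 1.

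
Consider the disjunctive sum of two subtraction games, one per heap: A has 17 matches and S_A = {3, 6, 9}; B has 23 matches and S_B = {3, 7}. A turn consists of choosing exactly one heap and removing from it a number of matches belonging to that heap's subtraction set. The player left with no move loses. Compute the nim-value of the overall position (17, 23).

0

Heap A, S = {3, 6, 9}:
n :  0  1  2  3  4  5  6  7  8  9 10 11 12 13 14 15 16 17
G :  0  0  0  1  1  1  2  2  2  3  3  3  0  0  0  1  1  1
G_A(17) = 1.
Heap B, S = {3, 7}:
G(0) = 0
G(1) = mex{} = 0
G(2) = mex{} = 0
G(3) = mex{0} = 1
G(4) = mex{0} = 1
G(5) = mex{0} = 1
G(6) = mex{1} = 0
G(7) = mex{1,0} = 2
G(8) = mex{1,0} = 2
G(9) = mex{0,0} = 1
G(10) = mex{2,1} = 0
G(11) = mex{2,1} = 0
G(12) = mex{1,1} = 0
G(13) = mex{0,0} = 1
G(14) = mex{0,2} = 1
G(15) = mex{0,2} = 1
G(16) = mex{1,1} = 0
G(17) = mex{1,0} = 2
G(18) = mex{1,0} = 2
G(19) = mex{0,0} = 1
G(20) = mex{2,1} = 0
G(21) = mex{2,1} = 0
G(22) = mex{1,1} = 0
G(23) = mex{0,0} = 1
G_B(23) = 1.
Combined Grundy value = 1 ⊕ 1 = 0.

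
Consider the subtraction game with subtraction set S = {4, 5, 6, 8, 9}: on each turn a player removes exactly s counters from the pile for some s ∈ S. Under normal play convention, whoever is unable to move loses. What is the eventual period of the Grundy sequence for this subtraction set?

13

G(0) = 0
G(1) = mex{} = 0
G(2) = mex{} = 0
G(3) = mex{} = 0
G(4) = mex{0} = 1
G(5) = mex{0,0} = 1
G(6) = mex{0,0,0} = 1
G(7) = mex{0,0,0} = 1
G(8) = mex{1,0,0,0} = 2
G(9) = mex{1,1,0,0,0} = 2
G(10) = mex{1,1,1,0,0} = 2
G(11) = mex{1,1,1,0,0} = 2
G(12) = mex{2,1,1,1,0} = 3
G(13) = mex{2,2,1,1,1} = 0
G(14) = mex{2,2,2,1,1} = 0
G(15) = mex{2,2,2,1,1} = 0
G(16) = mex{3,2,2,2,1} = 0
G(17) = mex{0,3,2,2,2} = 1
G(18) = mex{0,0,3,2,2} = 1
G(19) = mex{0,0,0,2,2} = 1
G(20) = mex{0,0,0,3,2} = 1
G(21) = mex{1,0,0,0,3} = 2
G(22) = mex{1,1,0,0,0} = 2
G(23) = mex{1,1,1,0,0} = 2
G(24) = mex{1,1,1,0,0} = 2
G(25) = mex{2,1,1,1,0} = 3
G(26) = mex{2,2,1,1,1} = 0
G(27) = mex{2,2,2,1,1} = 0
G(n+13) = G(n) holds for n = 0,…,8 (a full window of length max(S) = 9), so the sequence is purely periodic with period 13.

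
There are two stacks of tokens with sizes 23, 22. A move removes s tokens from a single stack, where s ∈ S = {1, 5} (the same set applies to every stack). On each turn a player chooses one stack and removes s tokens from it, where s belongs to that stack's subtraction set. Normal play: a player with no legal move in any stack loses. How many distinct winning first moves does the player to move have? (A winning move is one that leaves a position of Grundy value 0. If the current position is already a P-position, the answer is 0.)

4

All stacks use S = {1, 5}:
G(0) = 0
G(1) = mex{0} = 1
G(2) = mex{1} = 0
G(3) = mex{0} = 1
G(4) = mex{1} = 0
G(5) = mex{0,0} = 1
G(6) = mex{1,1} = 0
G(7) = mex{0,0} = 1
G(8) = mex{1,1} = 0
G(9) = mex{0,0} = 1
G(10) = mex{1,1} = 0
G(11) = mex{0,0} = 1
G(12) = mex{1,1} = 0
G(13) = mex{0,0} = 1
G(14) = mex{1,1} = 0
G(15) = mex{0,0} = 1
G(16) = mex{1,1} = 0
G(17) = mex{0,0} = 1
G(18) = mex{1,1} = 0
G(19) = mex{0,0} = 1
G(20) = mex{1,1} = 0
G(21) = mex{0,0} = 1
G(22) = mex{1,1} = 0
G(23) = mex{0,0} = 1
Stack A: G(23) = 1.
Stack B: G(22) = 0.
Combined Grundy value = 1 ⊕ 0 = 1.
A winning move leaves total XOR = 0, i.e. changes one component's Grundy value g to g ⊕ X where X is the current total.
Stack A: need g' = 1⊕1 = 0. Options: 23−1→G=0, 23−5→G=0. Hits: 2.
Stack B: need g' = 0⊕1 = 1. Options: 22−1→G=1, 22−5→G=1. Hits: 2.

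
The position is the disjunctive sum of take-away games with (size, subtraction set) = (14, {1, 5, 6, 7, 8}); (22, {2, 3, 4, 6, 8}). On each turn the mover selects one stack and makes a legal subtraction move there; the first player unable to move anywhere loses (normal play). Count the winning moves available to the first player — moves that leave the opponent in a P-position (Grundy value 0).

0

Stack A, S = {1, 5, 6, 7, 8}:
n :  0  1  2  3  4  5  6  7  8  9 10 11 12 13 14
G :  0  1  0  1  0  1  2  3  2  3  2  3  4  0  1
G_A(14) = 1.
Stack B, S = {2, 3, 4, 6, 8}:
G(0) = 0
G(1) = mex{} = 0
G(2) = mex{0} = 1
G(3) = mex{0,0} = 1
G(4) = mex{1,0,0} = 2
G(5) = mex{1,1,0} = 2
G(6) = mex{2,1,1,0} = 3
G(7) = mex{2,2,1,0} = 3
G(8) = mex{3,2,2,1,0} = 4
G(9) = mex{3,3,2,1,0} = 4
G(10) = mex{4,3,3,2,1} = 0
G(11) = mex{4,4,3,2,1} = 0
G(12) = mex{0,4,4,3,2} = 1
G(13) = mex{0,0,4,3,2} = 1
G(14) = mex{1,0,0,4,3} = 2
G(15) = mex{1,1,0,4,3} = 2
G(16) = mex{2,1,1,0,4} = 3
G(17) = mex{2,2,1,0,4} = 3
G(18) = mex{3,2,2,1,0} = 4
G(19) = mex{3,3,2,1,0} = 4
G(20) = mex{4,3,3,2,1} = 0
G(21) = mex{4,4,3,2,1} = 0
G(22) = mex{0,4,4,3,2} = 1
G_B(22) = 1.
Combined Grundy value = 1 ⊕ 1 = 0.
A winning move leaves total XOR = 0, i.e. changes one component's Grundy value g to g ⊕ X where X is the current total.
Stack A: target g' = 1⊕0 = 1, but every legal move changes the Grundy value (mex property), so 0 moves.
Stack B: target g' = 1⊕0 = 1, but every legal move changes the Grundy value (mex property), so 0 moves.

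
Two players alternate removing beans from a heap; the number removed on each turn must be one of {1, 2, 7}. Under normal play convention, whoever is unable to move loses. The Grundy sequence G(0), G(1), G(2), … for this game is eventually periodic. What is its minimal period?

G(0) = 0
G(1) = mex{0} = 1
G(2) = mex{1,0} = 2
G(3) = mex{2,1} = 0
G(4) = mex{0,2} = 1
G(5) = mex{1,0} = 2
G(6) = mex{2,1} = 0
G(7) = mex{0,2,0} = 1
G(8) = mex{1,0,1} = 2
G(9) = mex{2,1,2} = 0
G(10) = mex{0,2,0} = 1
G(11) = mex{1,0,1} = 2
G(12) = mex{2,1,2} = 0
G(13) = mex{0,2,0} = 1
G(14) = mex{1,0,1} = 2
G(n+3) = G(n) holds for n = 0,…,6 (a full window of length max(S) = 7), so the sequence is purely periodic with period 3.

3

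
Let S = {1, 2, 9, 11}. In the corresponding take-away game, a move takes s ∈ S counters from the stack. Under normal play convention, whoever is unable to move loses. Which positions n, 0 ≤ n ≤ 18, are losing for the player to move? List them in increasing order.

G(0) = 0
G(1) = mex{0} = 1
G(2) = mex{1,0} = 2
G(3) = mex{2,1} = 0
G(4) = mex{0,2} = 1
G(5) = mex{1,0} = 2
G(6) = mex{2,1} = 0
G(7) = mex{0,2} = 1
G(8) = mex{1,0} = 2
G(9) = mex{2,1,0} = 3
G(10) = mex{3,2,1} = 0
G(11) = mex{0,3,2,0} = 1
G(12) = mex{1,0,0,1} = 2
G(13) = mex{2,1,1,2} = 0
G(14) = mex{0,2,2,0} = 1
G(15) = mex{1,0,0,1} = 2
G(16) = mex{2,1,1,2} = 0
G(17) = mex{0,2,2,0} = 1
G(18) = mex{1,0,3,1} = 2
P-positions are exactly the n with G(n) = 0.

0, 3, 6, 10, 13, 16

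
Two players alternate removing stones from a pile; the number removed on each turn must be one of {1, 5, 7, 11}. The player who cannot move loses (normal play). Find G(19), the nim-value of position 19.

n :  0  1  2  3  4  5  6  7  8  9 10 11 12 13 14 15 16 17 18 19
G :  0  1  0  1  0  1  0  1  0  1  0  1  0  1  0  1  0  1  0  1

1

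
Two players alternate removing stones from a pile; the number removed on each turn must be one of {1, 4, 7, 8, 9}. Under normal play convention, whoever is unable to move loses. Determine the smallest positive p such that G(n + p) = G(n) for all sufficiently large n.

G(0) = 0
G(1) = mex{0} = 1
G(2) = mex{1} = 0
G(3) = mex{0} = 1
G(4) = mex{1,0} = 2
G(5) = mex{2,1} = 0
G(6) = mex{0,0} = 1
G(7) = mex{1,1,0} = 2
G(8) = mex{2,2,1,0} = 3
G(9) = mex{3,0,0,1,0} = 2
G(10) = mex{2,1,1,0,1} = 3
G(11) = mex{3,2,2,1,0} = 4
G(12) = mex{4,3,0,2,1} = 5
G(13) = mex{5,2,1,0,2} = 3
G(14) = mex{3,3,2,1,0} = 4
G(15) = mex{4,4,3,2,1} = 0
G(16) = mex{0,5,2,3,2} = 1
G(17) = mex{1,3,3,2,3} = 0
G(18) = mex{0,4,4,3,2} = 1
G(19) = mex{1,0,5,4,3} = 2
G(20) = mex{2,1,3,5,4} = 0
G(21) = mex{0,0,4,3,5} = 1
G(22) = mex{1,1,0,4,3} = 2
G(23) = mex{2,2,1,0,4} = 3
G(24) = mex{3,0,0,1,0} = 2
G(25) = mex{2,1,1,0,1} = 3
G(26) = mex{3,2,2,1,0} = 4
G(27) = mex{4,3,0,2,1} = 5
G(28) = mex{5,2,1,0,2} = 3
G(29) = mex{3,3,2,1,0} = 4
G(30) = mex{4,4,3,2,1} = 0
G(31) = mex{0,5,2,3,2} = 1
G(n+15) = G(n) holds for n = 0,…,8 (a full window of length max(S) = 9), so the sequence is purely periodic with period 15.

15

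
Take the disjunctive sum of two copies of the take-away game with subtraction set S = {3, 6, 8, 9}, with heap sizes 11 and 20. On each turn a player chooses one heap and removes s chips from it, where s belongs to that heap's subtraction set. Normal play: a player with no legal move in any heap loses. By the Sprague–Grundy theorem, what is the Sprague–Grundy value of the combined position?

All heaps use S = {3, 6, 8, 9}:
G(0) = 0
G(1) = mex{} = 0
G(2) = mex{} = 0
G(3) = mex{0} = 1
G(4) = mex{0} = 1
G(5) = mex{0} = 1
G(6) = mex{1,0} = 2
G(7) = mex{1,0} = 2
G(8) = mex{1,0,0} = 2
G(9) = mex{2,1,0,0} = 3
G(10) = mex{2,1,0,0} = 3
G(11) = mex{2,1,1,0} = 3
G(12) = mex{3,2,1,1} = 0
G(13) = mex{3,2,1,1} = 0
G(14) = mex{3,2,2,1} = 0
G(15) = mex{0,3,2,2} = 1
G(16) = mex{0,3,2,2} = 1
G(17) = mex{0,3,3,2} = 1
G(18) = mex{1,0,3,3} = 2
G(19) = mex{1,0,3,3} = 2
G(20) = mex{1,0,0,3} = 2
Heap A: G(11) = 3.
Heap B: G(20) = 2.
Combined Grundy value = 3 ⊕ 2 = 1.

1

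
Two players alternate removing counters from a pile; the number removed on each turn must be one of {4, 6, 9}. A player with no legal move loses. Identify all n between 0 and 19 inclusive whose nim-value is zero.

n :  0  1  2  3  4  5  6  7  8  9 10 11 12 13 14 15 16 17 18 19
G :  0  0  0  0  1  1  1  1  2  2  2  2  3  0  0  0  0  1  1  1
P-positions are exactly the n with G(n) = 0.

0, 1, 2, 3, 13, 14, 15, 16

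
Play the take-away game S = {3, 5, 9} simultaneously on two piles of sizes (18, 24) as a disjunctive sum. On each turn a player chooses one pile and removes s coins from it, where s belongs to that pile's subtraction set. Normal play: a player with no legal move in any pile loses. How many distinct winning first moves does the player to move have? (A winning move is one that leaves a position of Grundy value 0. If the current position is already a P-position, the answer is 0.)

0

All piles use S = {3, 5, 9}:
n :  0  1  2  3  4  5  6  7  8  9 10 11 12 13 14 15 16 17 18 19 20 21 22 23 24
G :  0  0  0  1  1  1  2  2  0  3  3  1  0  2  0  1  0  1  0  1  0  1  0  1  0
Pile A: G(18) = 0.
Pile B: G(24) = 0.
Combined Grundy value = 0 ⊕ 0 = 0.
A winning move leaves total XOR = 0, i.e. changes one component's Grundy value g to g ⊕ X where X is the current total.
Pile A: target g' = 0⊕0 = 0, but every legal move changes the Grundy value (mex property), so 0 moves.
Pile B: target g' = 0⊕0 = 0, but every legal move changes the Grundy value (mex property), so 0 moves.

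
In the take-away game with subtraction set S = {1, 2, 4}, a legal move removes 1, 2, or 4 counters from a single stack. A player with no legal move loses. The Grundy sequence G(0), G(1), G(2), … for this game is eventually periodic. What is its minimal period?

G(0) = 0
G(1) = mex{0} = 1
G(2) = mex{1,0} = 2
G(3) = mex{2,1} = 0
G(4) = mex{0,2,0} = 1
G(5) = mex{1,0,1} = 2
G(6) = mex{2,1,2} = 0
G(7) = mex{0,2,0} = 1
G(8) = mex{1,0,1} = 2
G(9) = mex{2,1,2} = 0
G(10) = mex{0,2,0} = 1
G(11) = mex{1,0,1} = 2
G(12) = mex{2,1,2} = 0
G(13) = mex{0,2,0} = 1
G(14) = mex{1,0,1} = 2
G(n+3) = G(n) holds for n = 0,…,3 (a full window of length max(S) = 4), so the sequence is purely periodic with period 3.

3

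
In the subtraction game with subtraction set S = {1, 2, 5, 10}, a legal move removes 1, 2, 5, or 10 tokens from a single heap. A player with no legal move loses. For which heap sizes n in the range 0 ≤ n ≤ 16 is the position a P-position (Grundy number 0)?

0, 3, 6, 9, 12, 15

G(0) = 0
G(1) = mex{0} = 1
G(2) = mex{1,0} = 2
G(3) = mex{2,1} = 0
G(4) = mex{0,2} = 1
G(5) = mex{1,0,0} = 2
G(6) = mex{2,1,1} = 0
G(7) = mex{0,2,2} = 1
G(8) = mex{1,0,0} = 2
G(9) = mex{2,1,1} = 0
G(10) = mex{0,2,2,0} = 1
G(11) = mex{1,0,0,1} = 2
G(12) = mex{2,1,1,2} = 0
G(13) = mex{0,2,2,0} = 1
G(14) = mex{1,0,0,1} = 2
G(15) = mex{2,1,1,2} = 0
G(16) = mex{0,2,2,0} = 1
P-positions are exactly the n with G(n) = 0.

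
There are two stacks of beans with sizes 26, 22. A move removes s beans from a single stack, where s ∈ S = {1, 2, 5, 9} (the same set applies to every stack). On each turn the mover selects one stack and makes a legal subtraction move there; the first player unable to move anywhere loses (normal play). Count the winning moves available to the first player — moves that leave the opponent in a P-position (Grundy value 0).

All stacks use S = {1, 2, 5, 9}:
G(0) = 0
G(1) = mex{0} = 1
G(2) = mex{1,0} = 2
G(3) = mex{2,1} = 0
G(4) = mex{0,2} = 1
G(5) = mex{1,0,0} = 2
G(6) = mex{2,1,1} = 0
G(7) = mex{0,2,2} = 1
G(8) = mex{1,0,0} = 2
G(9) = mex{2,1,1,0} = 3
G(10) = mex{3,2,2,1} = 0
G(11) = mex{0,3,0,2} = 1
G(12) = mex{1,0,1,0} = 2
G(13) = mex{2,1,2,1} = 0
G(14) = mex{0,2,3,2} = 1
G(15) = mex{1,0,0,0} = 2
G(16) = mex{2,1,1,1} = 0
G(17) = mex{0,2,2,2} = 1
G(18) = mex{1,0,0,3} = 2
G(19) = mex{2,1,1,0} = 3
G(20) = mex{3,2,2,1} = 0
G(21) = mex{0,3,0,2} = 1
G(22) = mex{1,0,1,0} = 2
G(23) = mex{2,1,2,1} = 0
G(24) = mex{0,2,3,2} = 1
G(25) = mex{1,0,0,0} = 2
G(26) = mex{2,1,1,1} = 0
Stack A: G(26) = 0.
Stack B: G(22) = 2.
Combined Grundy value = 0 ⊕ 2 = 2.
A winning move leaves total XOR = 0, i.e. changes one component's Grundy value g to g ⊕ X where X is the current total.
Stack A: need g' = 0⊕2 = 2. Options: 26−1→G=2, 26−2→G=1, 26−5→G=1, 26−9→G=1. Hits: 1.
Stack B: need g' = 2⊕2 = 0. Options: 22−1→G=1, 22−2→G=0, 22−5→G=1, 22−9→G=0. Hits: 2.

3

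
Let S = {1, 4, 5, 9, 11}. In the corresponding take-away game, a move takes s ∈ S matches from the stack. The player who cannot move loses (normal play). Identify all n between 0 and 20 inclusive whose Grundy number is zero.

G(0) = 0
G(1) = mex{0} = 1
G(2) = mex{1} = 0
G(3) = mex{0} = 1
G(4) = mex{1,0} = 2
G(5) = mex{2,1,0} = 3
G(6) = mex{3,0,1} = 2
G(7) = mex{2,1,0} = 3
G(8) = mex{3,2,1} = 0
G(9) = mex{0,3,2,0} = 1
G(10) = mex{1,2,3,1} = 0
G(11) = mex{0,3,2,0,0} = 1
G(12) = mex{1,0,3,1,1} = 2
G(13) = mex{2,1,0,2,0} = 3
G(14) = mex{3,0,1,3,1} = 2
G(15) = mex{2,1,0,2,2} = 3
G(16) = mex{3,2,1,3,3} = 0
G(17) = mex{0,3,2,0,2} = 1
G(18) = mex{1,2,3,1,3} = 0
G(19) = mex{0,3,2,0,0} = 1
G(20) = mex{1,0,3,1,1} = 2
P-positions are exactly the n with G(n) = 0.

0, 2, 8, 10, 16, 18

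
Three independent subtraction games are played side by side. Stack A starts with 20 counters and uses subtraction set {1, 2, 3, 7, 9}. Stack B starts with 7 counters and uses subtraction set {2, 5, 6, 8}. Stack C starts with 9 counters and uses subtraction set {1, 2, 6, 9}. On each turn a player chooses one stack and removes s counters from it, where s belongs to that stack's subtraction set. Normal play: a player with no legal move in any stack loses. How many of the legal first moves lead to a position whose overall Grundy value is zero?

3

Stack A, S = {1, 2, 3, 7, 9}:
n :  0  1  2  3  4  5  6  7  8  9 10 11 12 13 14 15 16 17 18 19 20
G :  0  1  2  3  0  1  2  3  0  1  2  3  0  1  2  3  0  1  2  3  0
G_A(20) = 0.
Stack B, S = {2, 5, 6, 8}:
G(0) = 0
G(1) = mex{} = 0
G(2) = mex{0} = 1
G(3) = mex{0} = 1
G(4) = mex{1} = 0
G(5) = mex{1,0} = 2
G(6) = mex{0,0,0} = 1
G(7) = mex{2,1,0} = 3
G_B(7) = 3.
Stack C, S = {1, 2, 6, 9}:
G(0) = 0
G(1) = mex{0} = 1
G(2) = mex{1,0} = 2
G(3) = mex{2,1} = 0
G(4) = mex{0,2} = 1
G(5) = mex{1,0} = 2
G(6) = mex{2,1,0} = 3
G(7) = mex{3,2,1} = 0
G(8) = mex{0,3,2} = 1
G(9) = mex{1,0,0,0} = 2
G_C(9) = 2.
Combined Grundy value = 0 ⊕ 3 ⊕ 2 = 1.
A winning move leaves total XOR = 0, i.e. changes one component's Grundy value g to g ⊕ X where X is the current total.
Stack A: need g' = 0⊕1 = 1. Options: 20−1→G=3, 20−2→G=2, 20−3→G=1, 20−7→G=1, 20−9→G=3. Hits: 2.
Stack B: need g' = 3⊕1 = 2. Options: 7−2→G=2, 7−5→G=1, 7−6→G=0. Hits: 1.
Stack C: need g' = 2⊕1 = 3. Options: 9−1→G=1, 9−2→G=0, 9−6→G=0, 9−9→G=0. Hits: 0.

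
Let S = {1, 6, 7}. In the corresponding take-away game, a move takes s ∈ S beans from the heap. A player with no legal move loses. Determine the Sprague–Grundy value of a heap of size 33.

G(0) = 0
G(1) = mex{0} = 1
G(2) = mex{1} = 0
G(3) = mex{0} = 1
G(4) = mex{1} = 0
G(5) = mex{0} = 1
G(6) = mex{1,0} = 2
G(7) = mex{2,1,0} = 3
G(8) = mex{3,0,1} = 2
G(9) = mex{2,1,0} = 3
G(10) = mex{3,0,1} = 2
G(11) = mex{2,1,0} = 3
G(12) = mex{3,2,1} = 0
G(13) = mex{0,3,2} = 1
G(14) = mex{1,2,3} = 0
G(15) = mex{0,3,2} = 1
G(16) = mex{1,2,3} = 0
G(17) = mex{0,3,2} = 1
G(18) = mex{1,0,3} = 2
G(19) = mex{2,1,0} = 3
G(20) = mex{3,0,1} = 2
G(21) = mex{2,1,0} = 3
G(22) = mex{3,0,1} = 2
G(23) = mex{2,1,0} = 3
G(24) = mex{3,2,1} = 0
G(25) = mex{0,3,2} = 1
G(26) = mex{1,2,3} = 0
G(27) = mex{0,3,2} = 1
G(28) = mex{1,2,3} = 0
G(29) = mex{0,3,2} = 1
G(30) = mex{1,0,3} = 2
G(31) = mex{2,1,0} = 3
G(32) = mex{3,0,1} = 2
G(33) = mex{2,1,0} = 3

3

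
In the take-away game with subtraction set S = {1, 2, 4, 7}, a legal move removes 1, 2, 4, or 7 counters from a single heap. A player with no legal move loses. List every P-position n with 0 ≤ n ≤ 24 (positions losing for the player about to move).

G(0) = 0
G(1) = mex{0} = 1
G(2) = mex{1,0} = 2
G(3) = mex{2,1} = 0
G(4) = mex{0,2,0} = 1
G(5) = mex{1,0,1} = 2
G(6) = mex{2,1,2} = 0
G(7) = mex{0,2,0,0} = 1
G(8) = mex{1,0,1,1} = 2
G(9) = mex{2,1,2,2} = 0
G(10) = mex{0,2,0,0} = 1
G(11) = mex{1,0,1,1} = 2
G(12) = mex{2,1,2,2} = 0
G(13) = mex{0,2,0,0} = 1
G(14) = mex{1,0,1,1} = 2
G(15) = mex{2,1,2,2} = 0
G(16) = mex{0,2,0,0} = 1
G(17) = mex{1,0,1,1} = 2
G(18) = mex{2,1,2,2} = 0
G(19) = mex{0,2,0,0} = 1
G(20) = mex{1,0,1,1} = 2
G(21) = mex{2,1,2,2} = 0
G(22) = mex{0,2,0,0} = 1
G(23) = mex{1,0,1,1} = 2
G(24) = mex{2,1,2,2} = 0
P-positions are exactly the n with G(n) = 0.

0, 3, 6, 9, 12, 15, 18, 21, 24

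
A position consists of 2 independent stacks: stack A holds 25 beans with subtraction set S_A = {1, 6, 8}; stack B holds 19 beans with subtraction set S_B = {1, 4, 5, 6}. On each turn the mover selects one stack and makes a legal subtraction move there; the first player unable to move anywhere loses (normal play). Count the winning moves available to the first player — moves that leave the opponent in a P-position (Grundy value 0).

4

Stack A, S = {1, 6, 8}:
G(0) = 0
G(1) = mex{0} = 1
G(2) = mex{1} = 0
G(3) = mex{0} = 1
G(4) = mex{1} = 0
G(5) = mex{0} = 1
G(6) = mex{1,0} = 2
G(7) = mex{2,1} = 0
G(8) = mex{0,0,0} = 1
G(9) = mex{1,1,1} = 0
G(10) = mex{0,0,0} = 1
G(11) = mex{1,1,1} = 0
G(12) = mex{0,2,0} = 1
G(13) = mex{1,0,1} = 2
G(14) = mex{2,1,2} = 0
G(15) = mex{0,0,0} = 1
G(16) = mex{1,1,1} = 0
G(17) = mex{0,0,0} = 1
G(18) = mex{1,1,1} = 0
G(19) = mex{0,2,0} = 1
G(20) = mex{1,0,1} = 2
G(21) = mex{2,1,2} = 0
G(22) = mex{0,0,0} = 1
G(23) = mex{1,1,1} = 0
G(24) = mex{0,0,0} = 1
G(25) = mex{1,1,1} = 0
G_A(25) = 0.
Stack B, S = {1, 4, 5, 6}:
n :  0  1  2  3  4  5  6  7  8  9 10 11 12 13 14 15 16 17 18 19
G :  0  1  0  1  2  3  2  3  4  0  1  0  1  2  3  2  3  4  0  1
G_B(19) = 1.
Combined Grundy value = 0 ⊕ 1 = 1.
A winning move leaves total XOR = 0, i.e. changes one component's Grundy value g to g ⊕ X where X is the current total.
Stack A: need g' = 0⊕1 = 1. Options: 25−1→G=1, 25−6→G=1, 25−8→G=1. Hits: 3.
Stack B: need g' = 1⊕1 = 0. Options: 19−1→G=0, 19−4→G=2, 19−5→G=3, 19−6→G=2. Hits: 1.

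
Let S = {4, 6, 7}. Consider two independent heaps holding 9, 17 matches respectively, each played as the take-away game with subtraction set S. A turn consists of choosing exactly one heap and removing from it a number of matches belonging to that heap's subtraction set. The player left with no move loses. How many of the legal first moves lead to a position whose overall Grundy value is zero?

All heaps use S = {4, 6, 7}:
G(0) = 0
G(1) = mex{} = 0
G(2) = mex{} = 0
G(3) = mex{} = 0
G(4) = mex{0} = 1
G(5) = mex{0} = 1
G(6) = mex{0,0} = 1
G(7) = mex{0,0,0} = 1
G(8) = mex{1,0,0} = 2
G(9) = mex{1,0,0} = 2
G(10) = mex{1,1,0} = 2
G(11) = mex{1,1,1} = 0
G(12) = mex{2,1,1} = 0
G(13) = mex{2,1,1} = 0
G(14) = mex{2,2,1} = 0
G(15) = mex{0,2,2} = 1
G(16) = mex{0,2,2} = 1
G(17) = mex{0,0,2} = 1
Heap A: G(9) = 2.
Heap B: G(17) = 1.
Combined Grundy value = 2 ⊕ 1 = 3.
A winning move leaves total XOR = 0, i.e. changes one component's Grundy value g to g ⊕ X where X is the current total.
Heap A: need g' = 2⊕3 = 1. Options: 9−4→G=1, 9−6→G=0, 9−7→G=0. Hits: 1.
Heap B: need g' = 1⊕3 = 2. Options: 17−4→G=0, 17−6→G=0, 17−7→G=2. Hits: 1.

2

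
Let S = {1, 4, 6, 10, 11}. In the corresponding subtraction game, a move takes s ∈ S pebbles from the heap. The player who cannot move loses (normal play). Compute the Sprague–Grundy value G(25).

2

n :  0  1  2  3  4  5  6  7  8  9 10 11 12 13 14 15 16 17 18 19 20 21 22 23 24 25
G :  0  1  0  1  2  0  1  0  1  2  3  2  3  4  0  1  2  3  2  0  1  0  1  2  3  2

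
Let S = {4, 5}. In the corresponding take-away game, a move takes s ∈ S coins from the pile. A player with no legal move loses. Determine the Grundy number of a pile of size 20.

G(0) = 0
G(1) = mex{} = 0
G(2) = mex{} = 0
G(3) = mex{} = 0
G(4) = mex{0} = 1
G(5) = mex{0,0} = 1
G(6) = mex{0,0} = 1
G(7) = mex{0,0} = 1
G(8) = mex{1,0} = 2
G(9) = mex{1,1} = 0
G(10) = mex{1,1} = 0
G(11) = mex{1,1} = 0
G(12) = mex{2,1} = 0
G(13) = mex{0,2} = 1
G(14) = mex{0,0} = 1
G(15) = mex{0,0} = 1
G(16) = mex{0,0} = 1
G(17) = mex{1,0} = 2
G(18) = mex{1,1} = 0
G(19) = mex{1,1} = 0
G(20) = mex{1,1} = 0

0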